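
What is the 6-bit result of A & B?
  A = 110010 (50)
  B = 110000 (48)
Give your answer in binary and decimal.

Apply & to each column (1 only where both bits are 1):
  110010
& 110000
--------
  110000

Answer: 110000 (48)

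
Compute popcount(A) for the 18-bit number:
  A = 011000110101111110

011000110101111110
1-bits at positions (from bit 0 = LSB): 1, 2, 3, 4, 5, 6, 8, 10, 11, 15, 16
Count = 11

Answer: 11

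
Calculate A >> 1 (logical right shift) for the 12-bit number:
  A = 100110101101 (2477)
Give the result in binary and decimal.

Logical shift right by 1: drop the bottom 1 bit(s), prepend 1 zero(s) on the left.
  100110101101  ->  keep [10011010110], discard [1], prepend 0
= 010011010110

Answer: 010011010110 (1238)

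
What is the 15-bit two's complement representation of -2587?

1. Binary of +2587:  000101000011011
2. Invert bits:     111010111100100
3. Add 1:           111010111100101

Answer: 111010111100101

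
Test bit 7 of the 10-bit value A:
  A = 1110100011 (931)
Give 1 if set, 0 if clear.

Bit 7 is the 8th from the right.
  1110100011
    ^
That bit is 1.

Answer: 1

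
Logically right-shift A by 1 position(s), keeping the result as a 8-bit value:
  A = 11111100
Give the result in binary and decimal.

Logical shift right by 1: drop the bottom 1 bit(s), prepend 1 zero(s) on the left.
  11111100  ->  keep [1111110], discard [0], prepend 0
= 01111110

Answer: 01111110 (126)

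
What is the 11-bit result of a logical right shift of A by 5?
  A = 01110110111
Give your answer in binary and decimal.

Logical shift right by 5: drop the bottom 5 bit(s), prepend 5 zero(s) on the left.
  01110110111  ->  keep [011101], discard [10111], prepend 00000
= 00000011101

Answer: 00000011101 (29)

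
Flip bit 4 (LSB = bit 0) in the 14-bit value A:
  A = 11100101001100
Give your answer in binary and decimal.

Mask = 1 << 4 = 00000000010000
Bit 4 of A is 0; XOR with the mask flips it to 1.
  11100101001100
^ 00000000010000
----------------
  11100101011100

Answer: 11100101011100 (14684)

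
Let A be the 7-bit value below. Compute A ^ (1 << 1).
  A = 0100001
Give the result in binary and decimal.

Mask = 1 << 1 = 0000010
Bit 1 of A is 0; XOR with the mask flips it to 1.
  0100001
^ 0000010
---------
  0100011

Answer: 0100011 (35)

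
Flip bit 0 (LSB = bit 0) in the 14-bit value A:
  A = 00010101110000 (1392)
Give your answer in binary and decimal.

Mask = 1 << 0 = 00000000000001
Bit 0 of A is 0; XOR with the mask flips it to 1.
  00010101110000
^ 00000000000001
----------------
  00010101110001

Answer: 00010101110001 (1393)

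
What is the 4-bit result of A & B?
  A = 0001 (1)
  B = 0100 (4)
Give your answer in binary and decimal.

Apply & to each column (1 only where both bits are 1):
  0001
& 0100
------
  0000

Answer: 0000 (0)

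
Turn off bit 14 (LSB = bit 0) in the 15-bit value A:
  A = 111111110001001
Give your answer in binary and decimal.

Mask = ~(1 << 14) = 011111111111111
Bit 14 of A is 1, so AND-ing with the mask clears it to 0.
  111111110001001
& 011111111111111
-----------------
  011111110001001

Answer: 011111110001001 (16265)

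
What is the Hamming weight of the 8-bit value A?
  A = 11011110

11011110
1-bits at positions (from bit 0 = LSB): 1, 2, 3, 4, 6, 7
Count = 6

Answer: 6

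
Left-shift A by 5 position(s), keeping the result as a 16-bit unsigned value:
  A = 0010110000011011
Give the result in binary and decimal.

Shift left by 5: drop the top 5 bit(s), append 5 zero(s) on the right.
  0010110000011011  ->  discard [00101], keep [10000011011], append 00000
= 1000001101100000

Answer: 1000001101100000 (33632)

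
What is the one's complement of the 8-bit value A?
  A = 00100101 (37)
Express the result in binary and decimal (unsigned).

Flip each bit (0->1, 1->0):
  00100101
  11011010

Answer: 11011010 (218)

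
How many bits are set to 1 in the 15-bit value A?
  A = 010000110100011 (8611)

010000110100011
1-bits at positions (from bit 0 = LSB): 0, 1, 5, 7, 8, 13
Count = 6

Answer: 6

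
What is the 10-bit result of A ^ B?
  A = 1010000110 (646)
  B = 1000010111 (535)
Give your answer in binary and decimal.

Apply ^ to each column (1 where bits differ):
  1010000110
^ 1000010111
------------
  0010010001

Answer: 0010010001 (145)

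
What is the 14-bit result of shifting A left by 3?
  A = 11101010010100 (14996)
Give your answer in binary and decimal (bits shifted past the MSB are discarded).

Shift left by 3: drop the top 3 bit(s), append 3 zero(s) on the right.
  11101010010100  ->  discard [111], keep [01010010100], append 000
= 01010010100000

Answer: 01010010100000 (5280)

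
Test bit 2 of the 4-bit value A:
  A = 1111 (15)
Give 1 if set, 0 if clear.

Bit 2 is the 3rd from the right.
  1111
   ^
That bit is 1.

Answer: 1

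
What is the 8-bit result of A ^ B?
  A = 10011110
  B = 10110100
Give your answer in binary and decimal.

Apply ^ to each column (1 where bits differ):
  10011110
^ 10110100
----------
  00101010

Answer: 00101010 (42)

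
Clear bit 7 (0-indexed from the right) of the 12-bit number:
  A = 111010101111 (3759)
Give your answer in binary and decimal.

Mask = ~(1 << 7) = 111101111111
Bit 7 of A is 1, so AND-ing with the mask clears it to 0.
  111010101111
& 111101111111
--------------
  111000101111

Answer: 111000101111 (3631)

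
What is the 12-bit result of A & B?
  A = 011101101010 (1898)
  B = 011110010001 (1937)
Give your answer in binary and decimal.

Apply & to each column (1 only where both bits are 1):
  011101101010
& 011110010001
--------------
  011100000000

Answer: 011100000000 (1792)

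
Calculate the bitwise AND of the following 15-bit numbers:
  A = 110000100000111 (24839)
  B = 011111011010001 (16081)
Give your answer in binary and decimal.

Apply & to each column (1 only where both bits are 1):
  110000100000111
& 011111011010001
-----------------
  010000000000001

Answer: 010000000000001 (8193)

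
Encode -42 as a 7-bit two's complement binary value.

1. Binary of +42:  0101010
2. Invert bits:     1010101
3. Add 1:           1010110

Answer: 1010110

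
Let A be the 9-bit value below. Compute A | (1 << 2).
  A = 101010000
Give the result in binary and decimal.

Mask = 1 << 2 = 000000100
Bit 2 of A is 0, so OR-ing with the mask flips it to 1.
  101010000
| 000000100
-----------
  101010100

Answer: 101010100 (340)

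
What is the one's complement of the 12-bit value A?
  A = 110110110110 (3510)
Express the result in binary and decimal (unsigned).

Flip each bit (0->1, 1->0):
  110110110110
  001001001001

Answer: 001001001001 (585)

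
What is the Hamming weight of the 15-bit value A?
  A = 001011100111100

001011100111100
1-bits at positions (from bit 0 = LSB): 2, 3, 4, 5, 8, 9, 10, 12
Count = 8

Answer: 8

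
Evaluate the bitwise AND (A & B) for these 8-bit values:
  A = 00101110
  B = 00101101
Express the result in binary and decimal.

Apply & to each column (1 only where both bits are 1):
  00101110
& 00101101
----------
  00101100

Answer: 00101100 (44)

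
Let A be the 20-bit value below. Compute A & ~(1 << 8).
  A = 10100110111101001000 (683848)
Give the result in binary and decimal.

Mask = ~(1 << 8) = 11111111111011111111
Bit 8 of A is 1, so AND-ing with the mask clears it to 0.
  10100110111101001000
& 11111111111011111111
----------------------
  10100110111001001000

Answer: 10100110111001001000 (683592)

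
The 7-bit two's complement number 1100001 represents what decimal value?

MSB is 1, so the value is negative. Find the magnitude:
1. Invert bits:  0011110
2. Add 1:        0011111  = 31
3. Apply sign:   -31

Answer: -31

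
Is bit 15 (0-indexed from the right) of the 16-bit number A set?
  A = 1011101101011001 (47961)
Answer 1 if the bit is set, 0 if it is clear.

Bit 15 is the 16th from the right.
  1011101101011001
  ^
That bit is 1.

Answer: 1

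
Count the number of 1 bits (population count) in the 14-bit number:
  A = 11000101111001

11000101111001
1-bits at positions (from bit 0 = LSB): 0, 3, 4, 5, 6, 8, 12, 13
Count = 8

Answer: 8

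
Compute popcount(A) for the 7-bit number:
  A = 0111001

0111001
1-bits at positions (from bit 0 = LSB): 0, 3, 4, 5
Count = 4

Answer: 4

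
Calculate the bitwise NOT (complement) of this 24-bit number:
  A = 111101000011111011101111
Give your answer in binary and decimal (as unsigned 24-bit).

Flip each bit (0->1, 1->0):
  111101000011111011101111
  000010111100000100010000

Answer: 000010111100000100010000 (770320)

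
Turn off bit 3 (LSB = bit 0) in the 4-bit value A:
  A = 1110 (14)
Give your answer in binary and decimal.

Mask = ~(1 << 3) = 0111
Bit 3 of A is 1, so AND-ing with the mask clears it to 0.
  1110
& 0111
------
  0110

Answer: 0110 (6)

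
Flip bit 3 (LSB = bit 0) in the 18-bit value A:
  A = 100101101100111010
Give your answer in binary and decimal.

Mask = 1 << 3 = 000000000000001000
Bit 3 of A is 1; XOR with the mask flips it to 0.
  100101101100111010
^ 000000000000001000
--------------------
  100101101100110010

Answer: 100101101100110010 (154418)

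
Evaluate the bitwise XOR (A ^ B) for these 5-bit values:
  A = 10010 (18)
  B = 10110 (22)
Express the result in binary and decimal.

Apply ^ to each column (1 where bits differ):
  10010
^ 10110
-------
  00100

Answer: 00100 (4)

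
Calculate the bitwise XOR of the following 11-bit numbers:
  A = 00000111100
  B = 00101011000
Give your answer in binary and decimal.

Apply ^ to each column (1 where bits differ):
  00000111100
^ 00101011000
-------------
  00101100100

Answer: 00101100100 (356)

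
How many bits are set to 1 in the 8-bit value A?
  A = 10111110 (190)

10111110
1-bits at positions (from bit 0 = LSB): 1, 2, 3, 4, 5, 7
Count = 6

Answer: 6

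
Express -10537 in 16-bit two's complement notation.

1. Binary of +10537:  0010100100101001
2. Invert bits:     1101011011010110
3. Add 1:           1101011011010111

Answer: 1101011011010111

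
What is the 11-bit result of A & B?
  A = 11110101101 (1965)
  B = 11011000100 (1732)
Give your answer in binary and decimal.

Apply & to each column (1 only where both bits are 1):
  11110101101
& 11011000100
-------------
  11010000100

Answer: 11010000100 (1668)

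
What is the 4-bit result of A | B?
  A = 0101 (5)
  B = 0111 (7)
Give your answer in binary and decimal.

Apply | to each column (1 where either bit is 1):
  0101
| 0111
------
  0111

Answer: 0111 (7)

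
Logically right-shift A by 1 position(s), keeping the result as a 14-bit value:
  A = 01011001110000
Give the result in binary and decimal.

Logical shift right by 1: drop the bottom 1 bit(s), prepend 1 zero(s) on the left.
  01011001110000  ->  keep [0101100111000], discard [0], prepend 0
= 00101100111000

Answer: 00101100111000 (2872)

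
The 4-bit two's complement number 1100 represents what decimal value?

MSB is 1, so the value is negative. Find the magnitude:
1. Invert bits:  0011
2. Add 1:        0100  = 4
3. Apply sign:   -4

Answer: -4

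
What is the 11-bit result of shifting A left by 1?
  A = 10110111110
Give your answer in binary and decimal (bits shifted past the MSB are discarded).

Shift left by 1: drop the top 1 bit(s), append 1 zero(s) on the right.
  10110111110  ->  discard [1], keep [0110111110], append 0
= 01101111100

Answer: 01101111100 (892)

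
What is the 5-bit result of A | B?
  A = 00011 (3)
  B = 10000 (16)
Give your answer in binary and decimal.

Apply | to each column (1 where either bit is 1):
  00011
| 10000
-------
  10011

Answer: 10011 (19)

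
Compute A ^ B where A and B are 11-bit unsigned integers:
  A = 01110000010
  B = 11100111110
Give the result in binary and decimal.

Apply ^ to each column (1 where bits differ):
  01110000010
^ 11100111110
-------------
  10010111100

Answer: 10010111100 (1212)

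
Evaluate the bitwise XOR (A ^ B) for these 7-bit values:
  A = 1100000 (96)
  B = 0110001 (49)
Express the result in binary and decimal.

Apply ^ to each column (1 where bits differ):
  1100000
^ 0110001
---------
  1010001

Answer: 1010001 (81)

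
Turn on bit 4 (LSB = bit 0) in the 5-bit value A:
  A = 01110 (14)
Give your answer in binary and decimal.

Mask = 1 << 4 = 10000
Bit 4 of A is 0, so OR-ing with the mask flips it to 1.
  01110
| 10000
-------
  11110

Answer: 11110 (30)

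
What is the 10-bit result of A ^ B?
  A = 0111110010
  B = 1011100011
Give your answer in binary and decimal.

Apply ^ to each column (1 where bits differ):
  0111110010
^ 1011100011
------------
  1100010001

Answer: 1100010001 (785)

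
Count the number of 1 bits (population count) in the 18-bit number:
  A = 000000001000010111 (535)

000000001000010111
1-bits at positions (from bit 0 = LSB): 0, 1, 2, 4, 9
Count = 5

Answer: 5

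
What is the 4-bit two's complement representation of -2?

1. Binary of +2:  0010
2. Invert bits:     1101
3. Add 1:           1110

Answer: 1110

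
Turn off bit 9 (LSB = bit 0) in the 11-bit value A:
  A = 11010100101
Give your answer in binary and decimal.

Mask = ~(1 << 9) = 10111111111
Bit 9 of A is 1, so AND-ing with the mask clears it to 0.
  11010100101
& 10111111111
-------------
  10010100101

Answer: 10010100101 (1189)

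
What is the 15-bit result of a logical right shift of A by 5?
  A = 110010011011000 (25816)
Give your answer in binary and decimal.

Logical shift right by 5: drop the bottom 5 bit(s), prepend 5 zero(s) on the left.
  110010011011000  ->  keep [1100100110], discard [11000], prepend 00000
= 000001100100110

Answer: 000001100100110 (806)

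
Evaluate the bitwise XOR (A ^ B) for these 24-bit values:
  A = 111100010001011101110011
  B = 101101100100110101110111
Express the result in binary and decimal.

Apply ^ to each column (1 where bits differ):
  111100010001011101110011
^ 101101100100110101110111
--------------------------
  010001110101101000000100

Answer: 010001110101101000000100 (4676100)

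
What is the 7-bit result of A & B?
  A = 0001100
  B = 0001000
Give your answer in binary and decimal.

Apply & to each column (1 only where both bits are 1):
  0001100
& 0001000
---------
  0001000

Answer: 0001000 (8)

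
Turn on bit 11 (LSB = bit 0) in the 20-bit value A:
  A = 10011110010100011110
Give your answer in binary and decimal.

Mask = 1 << 11 = 00000000100000000000
Bit 11 of A is 0, so OR-ing with the mask flips it to 1.
  10011110010100011110
| 00000000100000000000
----------------------
  10011110110100011110

Answer: 10011110110100011110 (650526)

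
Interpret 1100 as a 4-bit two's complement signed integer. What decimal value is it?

MSB is 1, so the value is negative. Find the magnitude:
1. Invert bits:  0011
2. Add 1:        0100  = 4
3. Apply sign:   -4

Answer: -4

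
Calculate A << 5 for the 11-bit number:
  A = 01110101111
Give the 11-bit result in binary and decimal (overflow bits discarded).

Shift left by 5: drop the top 5 bit(s), append 5 zero(s) on the right.
  01110101111  ->  discard [01110], keep [101111], append 00000
= 10111100000

Answer: 10111100000 (1504)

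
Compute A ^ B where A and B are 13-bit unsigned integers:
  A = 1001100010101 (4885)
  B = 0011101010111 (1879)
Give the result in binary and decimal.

Apply ^ to each column (1 where bits differ):
  1001100010101
^ 0011101010111
---------------
  1010001000010

Answer: 1010001000010 (5186)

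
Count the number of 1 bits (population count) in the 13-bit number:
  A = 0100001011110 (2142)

0100001011110
1-bits at positions (from bit 0 = LSB): 1, 2, 3, 4, 6, 11
Count = 6

Answer: 6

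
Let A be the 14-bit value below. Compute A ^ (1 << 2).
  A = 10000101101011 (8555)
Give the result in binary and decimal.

Mask = 1 << 2 = 00000000000100
Bit 2 of A is 0; XOR with the mask flips it to 1.
  10000101101011
^ 00000000000100
----------------
  10000101101111

Answer: 10000101101111 (8559)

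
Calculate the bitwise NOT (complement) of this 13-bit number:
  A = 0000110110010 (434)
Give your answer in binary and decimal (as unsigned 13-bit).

Flip each bit (0->1, 1->0):
  0000110110010
  1111001001101

Answer: 1111001001101 (7757)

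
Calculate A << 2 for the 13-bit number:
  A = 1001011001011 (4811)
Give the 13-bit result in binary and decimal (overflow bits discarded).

Shift left by 2: drop the top 2 bit(s), append 2 zero(s) on the right.
  1001011001011  ->  discard [10], keep [01011001011], append 00
= 0101100101100

Answer: 0101100101100 (2860)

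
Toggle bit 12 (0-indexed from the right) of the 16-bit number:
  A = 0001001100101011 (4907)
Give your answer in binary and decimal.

Mask = 1 << 12 = 0001000000000000
Bit 12 of A is 1; XOR with the mask flips it to 0.
  0001001100101011
^ 0001000000000000
------------------
  0000001100101011

Answer: 0000001100101011 (811)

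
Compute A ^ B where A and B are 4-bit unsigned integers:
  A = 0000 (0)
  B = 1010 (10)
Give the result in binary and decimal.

Apply ^ to each column (1 where bits differ):
  0000
^ 1010
------
  1010

Answer: 1010 (10)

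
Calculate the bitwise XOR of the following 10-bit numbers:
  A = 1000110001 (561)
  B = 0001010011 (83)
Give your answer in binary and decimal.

Apply ^ to each column (1 where bits differ):
  1000110001
^ 0001010011
------------
  1001100010

Answer: 1001100010 (610)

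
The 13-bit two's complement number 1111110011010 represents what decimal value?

MSB is 1, so the value is negative. Find the magnitude:
1. Invert bits:  0000001100101
2. Add 1:        0000001100110  = 102
3. Apply sign:   -102

Answer: -102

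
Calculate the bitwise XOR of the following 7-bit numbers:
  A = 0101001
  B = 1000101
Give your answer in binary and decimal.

Apply ^ to each column (1 where bits differ):
  0101001
^ 1000101
---------
  1101100

Answer: 1101100 (108)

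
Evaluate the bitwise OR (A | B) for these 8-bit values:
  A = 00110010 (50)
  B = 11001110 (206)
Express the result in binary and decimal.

Apply | to each column (1 where either bit is 1):
  00110010
| 11001110
----------
  11111110

Answer: 11111110 (254)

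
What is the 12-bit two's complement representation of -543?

1. Binary of +543:  001000011111
2. Invert bits:     110111100000
3. Add 1:           110111100001

Answer: 110111100001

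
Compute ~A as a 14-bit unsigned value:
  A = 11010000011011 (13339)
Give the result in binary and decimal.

Flip each bit (0->1, 1->0):
  11010000011011
  00101111100100

Answer: 00101111100100 (3044)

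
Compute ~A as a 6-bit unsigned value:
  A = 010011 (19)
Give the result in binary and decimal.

Flip each bit (0->1, 1->0):
  010011
  101100

Answer: 101100 (44)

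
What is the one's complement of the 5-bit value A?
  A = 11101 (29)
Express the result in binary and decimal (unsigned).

Flip each bit (0->1, 1->0):
  11101
  00010

Answer: 00010 (2)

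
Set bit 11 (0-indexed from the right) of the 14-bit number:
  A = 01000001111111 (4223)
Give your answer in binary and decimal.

Mask = 1 << 11 = 00100000000000
Bit 11 of A is 0, so OR-ing with the mask flips it to 1.
  01000001111111
| 00100000000000
----------------
  01100001111111

Answer: 01100001111111 (6271)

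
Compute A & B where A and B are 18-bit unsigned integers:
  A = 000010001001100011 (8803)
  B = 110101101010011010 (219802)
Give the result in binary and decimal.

Apply & to each column (1 only where both bits are 1):
  000010001001100011
& 110101101010011010
--------------------
  000000001000000010

Answer: 000000001000000010 (514)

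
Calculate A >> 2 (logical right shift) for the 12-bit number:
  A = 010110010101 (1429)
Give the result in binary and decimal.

Logical shift right by 2: drop the bottom 2 bit(s), prepend 2 zero(s) on the left.
  010110010101  ->  keep [0101100101], discard [01], prepend 00
= 000101100101

Answer: 000101100101 (357)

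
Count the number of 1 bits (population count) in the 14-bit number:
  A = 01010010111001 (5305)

01010010111001
1-bits at positions (from bit 0 = LSB): 0, 3, 4, 5, 7, 10, 12
Count = 7

Answer: 7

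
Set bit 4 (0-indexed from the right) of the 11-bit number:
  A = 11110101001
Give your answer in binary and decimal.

Mask = 1 << 4 = 00000010000
Bit 4 of A is 0, so OR-ing with the mask flips it to 1.
  11110101001
| 00000010000
-------------
  11110111001

Answer: 11110111001 (1977)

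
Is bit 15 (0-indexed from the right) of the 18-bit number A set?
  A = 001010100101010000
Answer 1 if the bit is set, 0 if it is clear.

Bit 15 is the 16th from the right.
  001010100101010000
    ^
That bit is 1.

Answer: 1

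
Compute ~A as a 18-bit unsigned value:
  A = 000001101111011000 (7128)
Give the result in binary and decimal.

Flip each bit (0->1, 1->0):
  000001101111011000
  111110010000100111

Answer: 111110010000100111 (255015)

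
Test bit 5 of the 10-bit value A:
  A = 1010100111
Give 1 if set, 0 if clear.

Bit 5 is the 6th from the right.
  1010100111
      ^
That bit is 1.

Answer: 1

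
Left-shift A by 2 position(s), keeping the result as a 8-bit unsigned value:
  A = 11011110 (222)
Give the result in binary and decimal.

Shift left by 2: drop the top 2 bit(s), append 2 zero(s) on the right.
  11011110  ->  discard [11], keep [011110], append 00
= 01111000

Answer: 01111000 (120)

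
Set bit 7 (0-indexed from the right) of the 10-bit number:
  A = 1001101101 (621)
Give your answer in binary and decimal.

Mask = 1 << 7 = 0010000000
Bit 7 of A is 0, so OR-ing with the mask flips it to 1.
  1001101101
| 0010000000
------------
  1011101101

Answer: 1011101101 (749)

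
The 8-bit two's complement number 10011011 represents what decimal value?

MSB is 1, so the value is negative. Find the magnitude:
1. Invert bits:  01100100
2. Add 1:        01100101  = 101
3. Apply sign:   -101

Answer: -101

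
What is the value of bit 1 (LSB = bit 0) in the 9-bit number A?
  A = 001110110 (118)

Bit 1 is the 2nd from the right.
  001110110
         ^
That bit is 1.

Answer: 1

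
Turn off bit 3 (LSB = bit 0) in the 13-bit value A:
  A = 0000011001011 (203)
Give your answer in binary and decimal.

Mask = ~(1 << 3) = 1111111110111
Bit 3 of A is 1, so AND-ing with the mask clears it to 0.
  0000011001011
& 1111111110111
---------------
  0000011000011

Answer: 0000011000011 (195)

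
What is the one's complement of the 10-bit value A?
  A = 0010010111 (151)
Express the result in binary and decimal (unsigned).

Flip each bit (0->1, 1->0):
  0010010111
  1101101000

Answer: 1101101000 (872)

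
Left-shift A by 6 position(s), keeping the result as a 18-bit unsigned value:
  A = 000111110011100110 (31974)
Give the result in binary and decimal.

Shift left by 6: drop the top 6 bit(s), append 6 zero(s) on the right.
  000111110011100110  ->  discard [000111], keep [110011100110], append 000000
= 110011100110000000

Answer: 110011100110000000 (211328)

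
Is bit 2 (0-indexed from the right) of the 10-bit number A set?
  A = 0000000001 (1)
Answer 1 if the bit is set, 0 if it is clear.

Bit 2 is the 3rd from the right.
  0000000001
         ^
That bit is 0.

Answer: 0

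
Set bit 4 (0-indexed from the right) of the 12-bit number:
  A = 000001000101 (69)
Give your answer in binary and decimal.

Mask = 1 << 4 = 000000010000
Bit 4 of A is 0, so OR-ing with the mask flips it to 1.
  000001000101
| 000000010000
--------------
  000001010101

Answer: 000001010101 (85)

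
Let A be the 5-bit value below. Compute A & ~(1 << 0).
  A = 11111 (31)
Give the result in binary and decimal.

Mask = ~(1 << 0) = 11110
Bit 0 of A is 1, so AND-ing with the mask clears it to 0.
  11111
& 11110
-------
  11110

Answer: 11110 (30)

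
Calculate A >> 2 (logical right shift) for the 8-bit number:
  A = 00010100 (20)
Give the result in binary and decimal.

Logical shift right by 2: drop the bottom 2 bit(s), prepend 2 zero(s) on the left.
  00010100  ->  keep [000101], discard [00], prepend 00
= 00000101

Answer: 00000101 (5)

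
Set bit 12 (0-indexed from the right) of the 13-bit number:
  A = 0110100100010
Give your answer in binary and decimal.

Mask = 1 << 12 = 1000000000000
Bit 12 of A is 0, so OR-ing with the mask flips it to 1.
  0110100100010
| 1000000000000
---------------
  1110100100010

Answer: 1110100100010 (7458)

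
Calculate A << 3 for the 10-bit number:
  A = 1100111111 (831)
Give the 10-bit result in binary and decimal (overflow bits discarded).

Shift left by 3: drop the top 3 bit(s), append 3 zero(s) on the right.
  1100111111  ->  discard [110], keep [0111111], append 000
= 0111111000

Answer: 0111111000 (504)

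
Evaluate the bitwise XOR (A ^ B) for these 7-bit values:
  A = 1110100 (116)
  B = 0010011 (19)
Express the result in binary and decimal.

Apply ^ to each column (1 where bits differ):
  1110100
^ 0010011
---------
  1100111

Answer: 1100111 (103)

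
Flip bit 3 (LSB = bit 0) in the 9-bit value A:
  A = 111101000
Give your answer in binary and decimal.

Mask = 1 << 3 = 000001000
Bit 3 of A is 1; XOR with the mask flips it to 0.
  111101000
^ 000001000
-----------
  111100000

Answer: 111100000 (480)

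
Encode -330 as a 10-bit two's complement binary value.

1. Binary of +330:  0101001010
2. Invert bits:     1010110101
3. Add 1:           1010110110

Answer: 1010110110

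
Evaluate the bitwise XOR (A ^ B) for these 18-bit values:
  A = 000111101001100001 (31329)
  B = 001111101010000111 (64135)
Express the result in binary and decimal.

Apply ^ to each column (1 where bits differ):
  000111101001100001
^ 001111101010000111
--------------------
  001000000011100110

Answer: 001000000011100110 (32998)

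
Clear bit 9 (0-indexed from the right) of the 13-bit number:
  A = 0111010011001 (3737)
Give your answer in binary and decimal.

Mask = ~(1 << 9) = 1110111111111
Bit 9 of A is 1, so AND-ing with the mask clears it to 0.
  0111010011001
& 1110111111111
---------------
  0110010011001

Answer: 0110010011001 (3225)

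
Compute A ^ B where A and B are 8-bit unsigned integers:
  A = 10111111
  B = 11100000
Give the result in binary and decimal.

Apply ^ to each column (1 where bits differ):
  10111111
^ 11100000
----------
  01011111

Answer: 01011111 (95)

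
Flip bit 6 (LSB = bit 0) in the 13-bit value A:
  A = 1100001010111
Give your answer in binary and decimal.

Mask = 1 << 6 = 0000001000000
Bit 6 of A is 1; XOR with the mask flips it to 0.
  1100001010111
^ 0000001000000
---------------
  1100000010111

Answer: 1100000010111 (6167)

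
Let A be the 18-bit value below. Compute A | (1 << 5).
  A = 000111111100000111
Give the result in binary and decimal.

Mask = 1 << 5 = 000000000000100000
Bit 5 of A is 0, so OR-ing with the mask flips it to 1.
  000111111100000111
| 000000000000100000
--------------------
  000111111100100111

Answer: 000111111100100111 (32551)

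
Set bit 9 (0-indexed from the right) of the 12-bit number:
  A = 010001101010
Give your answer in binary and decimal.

Mask = 1 << 9 = 001000000000
Bit 9 of A is 0, so OR-ing with the mask flips it to 1.
  010001101010
| 001000000000
--------------
  011001101010

Answer: 011001101010 (1642)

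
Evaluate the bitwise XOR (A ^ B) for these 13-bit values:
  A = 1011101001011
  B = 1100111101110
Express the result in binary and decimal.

Apply ^ to each column (1 where bits differ):
  1011101001011
^ 1100111101110
---------------
  0111010100101

Answer: 0111010100101 (3749)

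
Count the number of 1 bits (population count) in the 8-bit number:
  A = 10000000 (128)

10000000
1-bits at positions (from bit 0 = LSB): 7
Count = 1

Answer: 1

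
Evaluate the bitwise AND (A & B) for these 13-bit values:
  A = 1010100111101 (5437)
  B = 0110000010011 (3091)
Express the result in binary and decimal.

Apply & to each column (1 only where both bits are 1):
  1010100111101
& 0110000010011
---------------
  0010000010001

Answer: 0010000010001 (1041)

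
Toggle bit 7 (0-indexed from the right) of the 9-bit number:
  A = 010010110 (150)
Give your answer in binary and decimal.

Mask = 1 << 7 = 010000000
Bit 7 of A is 1; XOR with the mask flips it to 0.
  010010110
^ 010000000
-----------
  000010110

Answer: 000010110 (22)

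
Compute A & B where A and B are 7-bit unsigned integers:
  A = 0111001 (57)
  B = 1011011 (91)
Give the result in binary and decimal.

Apply & to each column (1 only where both bits are 1):
  0111001
& 1011011
---------
  0011001

Answer: 0011001 (25)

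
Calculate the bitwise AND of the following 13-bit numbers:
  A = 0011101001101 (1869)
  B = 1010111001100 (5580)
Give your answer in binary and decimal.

Apply & to each column (1 only where both bits are 1):
  0011101001101
& 1010111001100
---------------
  0010101001100

Answer: 0010101001100 (1356)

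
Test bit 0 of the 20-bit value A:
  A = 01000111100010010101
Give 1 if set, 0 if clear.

Bit 0 is the 1st from the right.
  01000111100010010101
                     ^
That bit is 1.

Answer: 1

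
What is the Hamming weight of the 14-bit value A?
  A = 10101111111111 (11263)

10101111111111
1-bits at positions (from bit 0 = LSB): 0, 1, 2, 3, 4, 5, 6, 7, 8, 9, 11, 13
Count = 12

Answer: 12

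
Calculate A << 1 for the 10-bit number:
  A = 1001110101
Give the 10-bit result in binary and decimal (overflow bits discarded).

Shift left by 1: drop the top 1 bit(s), append 1 zero(s) on the right.
  1001110101  ->  discard [1], keep [001110101], append 0
= 0011101010

Answer: 0011101010 (234)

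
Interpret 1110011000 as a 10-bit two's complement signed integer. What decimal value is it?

MSB is 1, so the value is negative. Find the magnitude:
1. Invert bits:  0001100111
2. Add 1:        0001101000  = 104
3. Apply sign:   -104

Answer: -104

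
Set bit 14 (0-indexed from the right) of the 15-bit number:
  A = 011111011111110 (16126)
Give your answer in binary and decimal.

Mask = 1 << 14 = 100000000000000
Bit 14 of A is 0, so OR-ing with the mask flips it to 1.
  011111011111110
| 100000000000000
-----------------
  111111011111110

Answer: 111111011111110 (32510)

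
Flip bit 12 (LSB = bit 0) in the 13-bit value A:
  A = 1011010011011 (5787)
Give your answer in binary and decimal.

Mask = 1 << 12 = 1000000000000
Bit 12 of A is 1; XOR with the mask flips it to 0.
  1011010011011
^ 1000000000000
---------------
  0011010011011

Answer: 0011010011011 (1691)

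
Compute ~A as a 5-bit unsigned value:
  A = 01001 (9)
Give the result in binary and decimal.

Flip each bit (0->1, 1->0):
  01001
  10110

Answer: 10110 (22)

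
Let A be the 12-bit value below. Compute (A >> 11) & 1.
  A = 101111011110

Bit 11 is the 12th from the right.
  101111011110
  ^
That bit is 1.

Answer: 1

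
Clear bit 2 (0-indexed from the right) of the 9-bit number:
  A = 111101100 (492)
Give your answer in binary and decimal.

Mask = ~(1 << 2) = 111111011
Bit 2 of A is 1, so AND-ing with the mask clears it to 0.
  111101100
& 111111011
-----------
  111101000

Answer: 111101000 (488)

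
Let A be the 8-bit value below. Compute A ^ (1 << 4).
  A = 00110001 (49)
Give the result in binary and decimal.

Mask = 1 << 4 = 00010000
Bit 4 of A is 1; XOR with the mask flips it to 0.
  00110001
^ 00010000
----------
  00100001

Answer: 00100001 (33)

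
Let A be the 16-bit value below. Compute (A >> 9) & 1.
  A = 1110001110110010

Bit 9 is the 10th from the right.
  1110001110110010
        ^
That bit is 1.

Answer: 1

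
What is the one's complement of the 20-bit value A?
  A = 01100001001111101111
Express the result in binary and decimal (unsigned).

Flip each bit (0->1, 1->0):
  01100001001111101111
  10011110110000010000

Answer: 10011110110000010000 (650256)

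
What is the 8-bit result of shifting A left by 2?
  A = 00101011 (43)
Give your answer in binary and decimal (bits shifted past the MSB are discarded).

Shift left by 2: drop the top 2 bit(s), append 2 zero(s) on the right.
  00101011  ->  discard [00], keep [101011], append 00
= 10101100

Answer: 10101100 (172)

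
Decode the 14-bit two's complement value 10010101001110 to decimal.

MSB is 1, so the value is negative. Find the magnitude:
1. Invert bits:  01101010110001
2. Add 1:        01101010110010  = 6834
3. Apply sign:   -6834

Answer: -6834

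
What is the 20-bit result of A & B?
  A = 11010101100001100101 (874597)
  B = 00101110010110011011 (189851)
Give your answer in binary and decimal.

Apply & to each column (1 only where both bits are 1):
  11010101100001100101
& 00101110010110011011
----------------------
  00000100000000000001

Answer: 00000100000000000001 (16385)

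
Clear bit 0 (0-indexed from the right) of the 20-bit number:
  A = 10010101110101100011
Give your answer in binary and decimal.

Mask = ~(1 << 0) = 11111111111111111110
Bit 0 of A is 1, so AND-ing with the mask clears it to 0.
  10010101110101100011
& 11111111111111111110
----------------------
  10010101110101100010

Answer: 10010101110101100010 (613730)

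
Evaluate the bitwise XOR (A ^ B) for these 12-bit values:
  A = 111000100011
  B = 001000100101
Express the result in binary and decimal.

Apply ^ to each column (1 where bits differ):
  111000100011
^ 001000100101
--------------
  110000000110

Answer: 110000000110 (3078)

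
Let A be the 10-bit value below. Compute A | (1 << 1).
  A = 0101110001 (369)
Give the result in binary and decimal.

Mask = 1 << 1 = 0000000010
Bit 1 of A is 0, so OR-ing with the mask flips it to 1.
  0101110001
| 0000000010
------------
  0101110011

Answer: 0101110011 (371)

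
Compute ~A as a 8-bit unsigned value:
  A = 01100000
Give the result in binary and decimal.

Flip each bit (0->1, 1->0):
  01100000
  10011111

Answer: 10011111 (159)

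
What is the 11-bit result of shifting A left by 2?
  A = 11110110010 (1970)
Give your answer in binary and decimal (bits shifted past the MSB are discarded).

Shift left by 2: drop the top 2 bit(s), append 2 zero(s) on the right.
  11110110010  ->  discard [11], keep [110110010], append 00
= 11011001000

Answer: 11011001000 (1736)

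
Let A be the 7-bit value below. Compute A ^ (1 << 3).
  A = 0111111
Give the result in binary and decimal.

Mask = 1 << 3 = 0001000
Bit 3 of A is 1; XOR with the mask flips it to 0.
  0111111
^ 0001000
---------
  0110111

Answer: 0110111 (55)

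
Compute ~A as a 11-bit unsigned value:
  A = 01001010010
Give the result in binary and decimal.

Flip each bit (0->1, 1->0):
  01001010010
  10110101101

Answer: 10110101101 (1453)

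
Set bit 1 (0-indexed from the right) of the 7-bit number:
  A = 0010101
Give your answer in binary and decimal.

Mask = 1 << 1 = 0000010
Bit 1 of A is 0, so OR-ing with the mask flips it to 1.
  0010101
| 0000010
---------
  0010111

Answer: 0010111 (23)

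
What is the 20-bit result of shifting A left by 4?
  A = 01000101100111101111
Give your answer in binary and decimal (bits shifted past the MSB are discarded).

Shift left by 4: drop the top 4 bit(s), append 4 zero(s) on the right.
  01000101100111101111  ->  discard [0100], keep [0101100111101111], append 0000
= 01011001111011110000

Answer: 01011001111011110000 (368368)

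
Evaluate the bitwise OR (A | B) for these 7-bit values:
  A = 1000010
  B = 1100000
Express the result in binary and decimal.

Apply | to each column (1 where either bit is 1):
  1000010
| 1100000
---------
  1100010

Answer: 1100010 (98)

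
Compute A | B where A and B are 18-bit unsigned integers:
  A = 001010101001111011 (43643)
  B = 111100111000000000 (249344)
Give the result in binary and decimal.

Apply | to each column (1 where either bit is 1):
  001010101001111011
| 111100111000000000
--------------------
  111110111001111011

Answer: 111110111001111011 (257659)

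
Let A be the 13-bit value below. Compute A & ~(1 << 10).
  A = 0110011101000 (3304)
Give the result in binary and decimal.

Mask = ~(1 << 10) = 1101111111111
Bit 10 of A is 1, so AND-ing with the mask clears it to 0.
  0110011101000
& 1101111111111
---------------
  0100011101000

Answer: 0100011101000 (2280)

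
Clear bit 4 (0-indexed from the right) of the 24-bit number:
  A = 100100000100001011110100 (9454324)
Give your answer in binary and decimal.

Mask = ~(1 << 4) = 111111111111111111101111
Bit 4 of A is 1, so AND-ing with the mask clears it to 0.
  100100000100001011110100
& 111111111111111111101111
--------------------------
  100100000100001011100100

Answer: 100100000100001011100100 (9454308)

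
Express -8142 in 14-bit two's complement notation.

1. Binary of +8142:  01111111001110
2. Invert bits:     10000000110001
3. Add 1:           10000000110010

Answer: 10000000110010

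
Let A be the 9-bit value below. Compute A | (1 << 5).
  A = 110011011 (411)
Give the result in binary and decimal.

Mask = 1 << 5 = 000100000
Bit 5 of A is 0, so OR-ing with the mask flips it to 1.
  110011011
| 000100000
-----------
  110111011

Answer: 110111011 (443)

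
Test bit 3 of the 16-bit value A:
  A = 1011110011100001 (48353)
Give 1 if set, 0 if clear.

Bit 3 is the 4th from the right.
  1011110011100001
              ^
That bit is 0.

Answer: 0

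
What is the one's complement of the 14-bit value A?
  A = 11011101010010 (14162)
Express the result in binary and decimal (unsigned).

Flip each bit (0->1, 1->0):
  11011101010010
  00100010101101

Answer: 00100010101101 (2221)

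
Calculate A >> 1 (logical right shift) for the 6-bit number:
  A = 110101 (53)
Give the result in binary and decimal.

Logical shift right by 1: drop the bottom 1 bit(s), prepend 1 zero(s) on the left.
  110101  ->  keep [11010], discard [1], prepend 0
= 011010

Answer: 011010 (26)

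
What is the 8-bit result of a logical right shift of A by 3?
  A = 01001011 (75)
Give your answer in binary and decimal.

Logical shift right by 3: drop the bottom 3 bit(s), prepend 3 zero(s) on the left.
  01001011  ->  keep [01001], discard [011], prepend 000
= 00001001

Answer: 00001001 (9)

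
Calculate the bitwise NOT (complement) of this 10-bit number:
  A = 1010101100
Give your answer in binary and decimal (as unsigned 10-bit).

Flip each bit (0->1, 1->0):
  1010101100
  0101010011

Answer: 0101010011 (339)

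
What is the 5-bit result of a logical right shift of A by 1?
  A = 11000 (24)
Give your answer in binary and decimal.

Logical shift right by 1: drop the bottom 1 bit(s), prepend 1 zero(s) on the left.
  11000  ->  keep [1100], discard [0], prepend 0
= 01100

Answer: 01100 (12)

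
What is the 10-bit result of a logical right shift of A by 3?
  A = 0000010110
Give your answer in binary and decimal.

Logical shift right by 3: drop the bottom 3 bit(s), prepend 3 zero(s) on the left.
  0000010110  ->  keep [0000010], discard [110], prepend 000
= 0000000010

Answer: 0000000010 (2)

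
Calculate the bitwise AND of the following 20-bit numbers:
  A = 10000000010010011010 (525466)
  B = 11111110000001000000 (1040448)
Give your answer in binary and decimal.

Apply & to each column (1 only where both bits are 1):
  10000000010010011010
& 11111110000001000000
----------------------
  10000000000000000000

Answer: 10000000000000000000 (524288)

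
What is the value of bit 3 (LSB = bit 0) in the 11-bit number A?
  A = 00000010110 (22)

Bit 3 is the 4th from the right.
  00000010110
         ^
That bit is 0.

Answer: 0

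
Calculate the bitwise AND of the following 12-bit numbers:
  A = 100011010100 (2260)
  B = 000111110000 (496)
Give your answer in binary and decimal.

Apply & to each column (1 only where both bits are 1):
  100011010100
& 000111110000
--------------
  000011010000

Answer: 000011010000 (208)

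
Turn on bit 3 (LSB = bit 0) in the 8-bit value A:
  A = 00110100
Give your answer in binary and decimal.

Mask = 1 << 3 = 00001000
Bit 3 of A is 0, so OR-ing with the mask flips it to 1.
  00110100
| 00001000
----------
  00111100

Answer: 00111100 (60)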